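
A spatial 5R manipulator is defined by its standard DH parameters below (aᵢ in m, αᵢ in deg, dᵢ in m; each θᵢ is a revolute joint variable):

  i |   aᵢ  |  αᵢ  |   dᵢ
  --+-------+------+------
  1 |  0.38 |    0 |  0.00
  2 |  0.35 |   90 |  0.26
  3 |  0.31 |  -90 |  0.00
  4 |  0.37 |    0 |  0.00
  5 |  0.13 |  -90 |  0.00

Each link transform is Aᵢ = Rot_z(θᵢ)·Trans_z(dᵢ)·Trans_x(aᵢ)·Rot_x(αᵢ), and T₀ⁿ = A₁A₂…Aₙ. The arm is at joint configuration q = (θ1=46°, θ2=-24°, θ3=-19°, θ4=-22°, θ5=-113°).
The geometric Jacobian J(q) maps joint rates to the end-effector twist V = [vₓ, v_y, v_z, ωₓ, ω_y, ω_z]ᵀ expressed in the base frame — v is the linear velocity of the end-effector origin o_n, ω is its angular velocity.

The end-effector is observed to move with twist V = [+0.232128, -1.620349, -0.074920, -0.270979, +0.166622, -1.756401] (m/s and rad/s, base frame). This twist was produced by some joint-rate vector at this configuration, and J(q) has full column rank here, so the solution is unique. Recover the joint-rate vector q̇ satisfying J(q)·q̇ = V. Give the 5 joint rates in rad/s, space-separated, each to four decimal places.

-0.7140 -0.4940 -0.2560 -0.9650 0.3850

o_n = [1.1668, 0.3895, 0.0773]
J₁: ẑ×o_n = [-0.3895, 1.1668, 0.0000], ω = ẑ
J2: z=[0.0000, 0.0000, 1.0000] o=[0.2640, 0.2733, 0.0000] → [-0.1161, 0.9028, 0.0000, 0.0000, 0.0000, 1.0000]
J3: z=[0.3746, -0.9272, 0.0000] o=[0.5885, 0.4045, 0.2600] → [0.1694, 0.0684, 0.5306, 0.3746, -0.9272, 0.0000]
J4: z=[0.3019, 0.1220, 0.9455] o=[0.8603, 0.5143, 0.1591] → [0.1080, 0.3145, -0.0751, 0.3019, 0.1220, 0.9455]
J5: z=[0.3019, 0.1220, 0.9455] o=[1.2129, 0.5073, 0.0474] → [0.1150, -0.0527, -0.0299, 0.3019, 0.1220, 0.9455]
q̇ = J⁺·V = [-0.7140, -0.4940, -0.2560, -0.9650, 0.3850]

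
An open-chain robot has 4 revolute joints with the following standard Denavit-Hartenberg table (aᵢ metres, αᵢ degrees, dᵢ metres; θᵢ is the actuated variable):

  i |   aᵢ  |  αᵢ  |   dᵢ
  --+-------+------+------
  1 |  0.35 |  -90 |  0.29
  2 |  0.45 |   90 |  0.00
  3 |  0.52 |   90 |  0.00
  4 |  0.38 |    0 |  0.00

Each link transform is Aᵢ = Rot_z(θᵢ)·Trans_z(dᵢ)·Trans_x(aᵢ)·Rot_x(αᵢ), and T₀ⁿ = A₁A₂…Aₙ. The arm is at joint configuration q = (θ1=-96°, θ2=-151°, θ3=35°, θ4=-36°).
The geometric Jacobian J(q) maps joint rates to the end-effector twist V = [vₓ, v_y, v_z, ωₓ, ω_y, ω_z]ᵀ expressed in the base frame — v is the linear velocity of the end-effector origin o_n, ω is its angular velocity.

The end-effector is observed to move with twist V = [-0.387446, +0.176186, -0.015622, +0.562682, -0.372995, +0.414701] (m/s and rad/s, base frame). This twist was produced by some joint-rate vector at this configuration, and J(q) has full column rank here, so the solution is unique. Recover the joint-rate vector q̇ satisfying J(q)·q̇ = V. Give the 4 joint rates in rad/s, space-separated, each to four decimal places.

0.9010 -0.1280 0.2740 -0.8870

o_n = [0.5272, 0.4756, 1.0321]
J₁: ẑ×o_n = [-0.4756, 0.5272, 0.0000], ω = ẑ
J2: z=[0.9945, -0.1045, 0.0000] o=[-0.0366, -0.3481, 0.2900] → [-0.0776, -0.7381, 0.8781, 0.9945, -0.1045, 0.0000]
J3: z=[0.0507, 0.4822, -0.8746] o=[0.0046, 0.0433, 0.5082] → [0.6307, -0.4837, -0.2301, 0.0507, 0.4822, -0.8746]
J4: z=[-0.7622, 0.5845, 0.2781] o=[0.3401, 0.3827, 0.7147] → [0.1597, 0.2940, -0.1802, -0.7622, 0.5845, 0.2781]
q̇ = J⁺·V = [0.9010, -0.1280, 0.2740, -0.8870]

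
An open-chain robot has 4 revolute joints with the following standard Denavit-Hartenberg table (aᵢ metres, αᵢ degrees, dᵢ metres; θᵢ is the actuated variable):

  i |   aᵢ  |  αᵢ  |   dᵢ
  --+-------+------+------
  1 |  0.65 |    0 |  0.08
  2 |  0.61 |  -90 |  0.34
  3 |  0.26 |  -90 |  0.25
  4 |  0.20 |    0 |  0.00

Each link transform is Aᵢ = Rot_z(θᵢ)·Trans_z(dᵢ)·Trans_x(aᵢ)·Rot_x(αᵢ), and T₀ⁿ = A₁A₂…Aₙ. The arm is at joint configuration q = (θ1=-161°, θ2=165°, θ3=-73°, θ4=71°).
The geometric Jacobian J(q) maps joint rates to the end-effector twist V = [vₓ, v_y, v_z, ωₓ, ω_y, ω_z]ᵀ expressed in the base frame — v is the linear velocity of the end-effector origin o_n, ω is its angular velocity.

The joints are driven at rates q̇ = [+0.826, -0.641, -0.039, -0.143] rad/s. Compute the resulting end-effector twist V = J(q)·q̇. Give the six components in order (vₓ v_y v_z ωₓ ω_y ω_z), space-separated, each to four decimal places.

o_n = [0.0845, -0.1017, 0.7309]
J₁: ẑ×o_n = [0.1017, 0.0845, -0.0000], ω = ẑ
J2: z=[0.0000, 0.0000, 1.0000] o=[-0.6146, -0.2116, 0.0800] → [-0.1099, 0.6991, 0.0000, 0.0000, 0.0000, 1.0000]
J3: z=[-0.0698, 0.9976, 0.0000] o=[-0.0061, -0.1691, 0.4200] → [0.3102, 0.0217, -0.0951, -0.0698, 0.9976, 0.0000]
J4: z=[0.9540, 0.0667, -0.2924] o=[0.0523, 0.0856, 0.6686] → [-0.0506, -0.0688, -0.1808, 0.9540, 0.0667, -0.2924]
V = J·q̇ = [0.1496, -0.3693, 0.0296, -0.1337, -0.0484, 0.2268]

0.1496 -0.3693 0.0296 -0.1337 -0.0484 0.2268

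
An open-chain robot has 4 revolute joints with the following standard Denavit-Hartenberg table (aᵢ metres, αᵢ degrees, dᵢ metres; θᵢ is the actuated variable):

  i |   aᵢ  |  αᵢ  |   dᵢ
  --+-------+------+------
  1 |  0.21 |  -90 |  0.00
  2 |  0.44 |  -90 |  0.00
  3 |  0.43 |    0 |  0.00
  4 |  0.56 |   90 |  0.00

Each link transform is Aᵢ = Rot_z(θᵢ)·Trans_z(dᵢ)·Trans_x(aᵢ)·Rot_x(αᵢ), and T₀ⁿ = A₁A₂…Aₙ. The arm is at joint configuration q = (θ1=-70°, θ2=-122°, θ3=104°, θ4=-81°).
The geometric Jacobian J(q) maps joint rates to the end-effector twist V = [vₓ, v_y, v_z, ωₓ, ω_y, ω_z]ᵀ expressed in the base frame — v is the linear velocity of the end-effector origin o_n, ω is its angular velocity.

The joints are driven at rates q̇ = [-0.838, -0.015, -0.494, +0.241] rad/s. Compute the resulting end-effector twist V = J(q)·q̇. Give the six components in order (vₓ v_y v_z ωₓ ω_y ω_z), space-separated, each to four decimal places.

0.0308 0.7374 0.2150 -0.0875 0.1965 -0.9721

o_n = [-0.6802, 0.0091, 0.7221]
J₁: ẑ×o_n = [-0.0091, -0.6802, 0.0000], ω = ẑ
J2: z=[0.9397, 0.3420, 0.0000] o=[0.0718, -0.1973, 0.0000] → [0.2470, -0.6785, 0.4512, 0.9397, 0.3420, 0.0000]
J3: z=[0.2900, -0.7969, 0.5299] o=[-0.0079, 0.0218, 0.3731] → [-0.2714, -0.4574, -0.5394, 0.2900, -0.7969, 0.5299]
J4: z=[0.2900, -0.7969, 0.5299] o=[-0.3811, -0.1727, 0.2849] → [-0.4447, -0.2853, -0.1856, 0.2900, -0.7969, 0.5299]
V = J·q̇ = [0.0308, 0.7374, 0.2150, -0.0875, 0.1965, -0.9721]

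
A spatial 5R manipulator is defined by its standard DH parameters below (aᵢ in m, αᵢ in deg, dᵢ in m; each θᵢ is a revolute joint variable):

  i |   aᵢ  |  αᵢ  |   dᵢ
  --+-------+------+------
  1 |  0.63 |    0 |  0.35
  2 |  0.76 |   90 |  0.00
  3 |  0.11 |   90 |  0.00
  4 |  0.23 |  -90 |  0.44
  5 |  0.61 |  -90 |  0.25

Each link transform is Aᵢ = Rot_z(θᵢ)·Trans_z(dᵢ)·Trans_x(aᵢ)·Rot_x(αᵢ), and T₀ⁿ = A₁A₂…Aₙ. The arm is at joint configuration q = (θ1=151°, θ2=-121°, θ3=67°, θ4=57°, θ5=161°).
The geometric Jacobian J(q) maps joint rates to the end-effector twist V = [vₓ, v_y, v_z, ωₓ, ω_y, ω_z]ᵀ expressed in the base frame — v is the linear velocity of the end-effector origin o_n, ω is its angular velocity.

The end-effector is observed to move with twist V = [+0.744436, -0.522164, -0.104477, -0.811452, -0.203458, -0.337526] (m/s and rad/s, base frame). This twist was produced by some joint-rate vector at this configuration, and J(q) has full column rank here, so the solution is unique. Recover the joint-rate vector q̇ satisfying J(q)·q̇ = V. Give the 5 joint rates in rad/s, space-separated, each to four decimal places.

-0.8100 0.0080 -0.1560 -0.9220 -0.1350

o_n = [0.1246, 0.8741, -0.0099]
J₁: ẑ×o_n = [-0.8741, 0.1246, 0.0000], ω = ẑ
J2: z=[0.0000, 0.0000, 1.0000] o=[-0.5510, 0.3054, 0.3500] → [-0.5687, 0.6757, 0.0000, 0.0000, 0.0000, 1.0000]
J3: z=[0.5000, -0.8660, 0.0000] o=[0.1072, 0.6854, 0.3500] → [0.3117, 0.1800, 0.1095, 0.5000, -0.8660, 0.0000]
J4: z=[0.7972, 0.4603, -0.3907] o=[0.1444, 0.7069, 0.4513] → [-0.1469, 0.3754, 0.1424, 0.7972, 0.4603, -0.3907]
J5: z=[-0.0115, -0.6355, -0.7720] o=[0.6340, 0.7669, 0.3946] → [0.3399, 0.3886, -0.3249, -0.0115, -0.6355, -0.7720]
q̇ = J⁺·V = [-0.8100, 0.0080, -0.1560, -0.9220, -0.1350]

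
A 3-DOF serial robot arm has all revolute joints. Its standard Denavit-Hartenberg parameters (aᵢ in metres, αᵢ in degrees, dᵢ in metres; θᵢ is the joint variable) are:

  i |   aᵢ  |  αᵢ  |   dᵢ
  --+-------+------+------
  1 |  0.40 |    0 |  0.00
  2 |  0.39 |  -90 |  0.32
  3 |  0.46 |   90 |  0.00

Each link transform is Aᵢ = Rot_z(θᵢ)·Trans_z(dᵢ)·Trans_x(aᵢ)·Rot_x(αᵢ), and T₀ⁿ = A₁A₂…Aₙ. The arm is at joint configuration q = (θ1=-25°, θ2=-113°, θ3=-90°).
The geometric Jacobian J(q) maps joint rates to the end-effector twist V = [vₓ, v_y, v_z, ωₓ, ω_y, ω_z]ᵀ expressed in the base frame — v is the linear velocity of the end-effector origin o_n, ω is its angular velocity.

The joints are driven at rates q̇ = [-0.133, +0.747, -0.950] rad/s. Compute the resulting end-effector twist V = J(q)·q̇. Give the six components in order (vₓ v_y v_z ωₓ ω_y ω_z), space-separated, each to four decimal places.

0.4625 0.0662 0.0000 -0.6357 0.7060 0.6140

o_n = [0.0727, -0.4300, 0.7800]
J₁: ẑ×o_n = [0.4300, 0.0727, -0.0000], ω = ẑ
J2: z=[0.0000, 0.0000, 1.0000] o=[0.3625, -0.1690, 0.0000] → [0.2610, -0.2898, 0.0000, 0.0000, 0.0000, 1.0000]
J3: z=[0.6691, -0.7431, 0.0000] o=[0.0727, -0.4300, 0.3200] → [-0.3418, -0.3078, -0.0000, 0.6691, -0.7431, 0.0000]
V = J·q̇ = [0.4625, 0.0662, 0.0000, -0.6357, 0.7060, 0.6140]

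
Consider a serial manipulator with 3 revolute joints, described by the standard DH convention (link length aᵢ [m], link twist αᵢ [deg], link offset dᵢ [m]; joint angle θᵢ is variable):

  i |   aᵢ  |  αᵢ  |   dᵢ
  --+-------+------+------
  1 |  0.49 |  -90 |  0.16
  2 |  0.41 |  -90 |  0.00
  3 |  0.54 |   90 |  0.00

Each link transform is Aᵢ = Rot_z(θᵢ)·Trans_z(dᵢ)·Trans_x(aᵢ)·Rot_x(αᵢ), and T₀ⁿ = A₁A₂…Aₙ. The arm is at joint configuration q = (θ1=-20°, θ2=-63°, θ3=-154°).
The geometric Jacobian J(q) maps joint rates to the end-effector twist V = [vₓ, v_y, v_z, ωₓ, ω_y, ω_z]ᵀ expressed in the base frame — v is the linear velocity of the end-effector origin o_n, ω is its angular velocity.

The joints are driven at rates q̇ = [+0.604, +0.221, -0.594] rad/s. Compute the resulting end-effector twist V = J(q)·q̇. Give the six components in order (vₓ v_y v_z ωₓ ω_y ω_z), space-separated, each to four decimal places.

o_n = [0.5093, 0.0666, 0.0929]
J₁: ẑ×o_n = [-0.0666, 0.5093, 0.0000], ω = ẑ
J2: z=[0.3420, 0.9397, 0.0000] o=[0.4604, -0.1676, 0.1600] → [-0.0631, 0.0230, 0.0342, 0.3420, 0.9397, 0.0000]
J3: z=[0.8373, -0.3047, -0.4540] o=[0.6354, -0.2313, 0.5253] → [0.2670, 0.4193, 0.2109, 0.8373, -0.3047, -0.4540]
V = J·q̇ = [-0.2127, 0.0636, -0.1177, -0.4218, 0.3887, 0.8737]

-0.2127 0.0636 -0.1177 -0.4218 0.3887 0.8737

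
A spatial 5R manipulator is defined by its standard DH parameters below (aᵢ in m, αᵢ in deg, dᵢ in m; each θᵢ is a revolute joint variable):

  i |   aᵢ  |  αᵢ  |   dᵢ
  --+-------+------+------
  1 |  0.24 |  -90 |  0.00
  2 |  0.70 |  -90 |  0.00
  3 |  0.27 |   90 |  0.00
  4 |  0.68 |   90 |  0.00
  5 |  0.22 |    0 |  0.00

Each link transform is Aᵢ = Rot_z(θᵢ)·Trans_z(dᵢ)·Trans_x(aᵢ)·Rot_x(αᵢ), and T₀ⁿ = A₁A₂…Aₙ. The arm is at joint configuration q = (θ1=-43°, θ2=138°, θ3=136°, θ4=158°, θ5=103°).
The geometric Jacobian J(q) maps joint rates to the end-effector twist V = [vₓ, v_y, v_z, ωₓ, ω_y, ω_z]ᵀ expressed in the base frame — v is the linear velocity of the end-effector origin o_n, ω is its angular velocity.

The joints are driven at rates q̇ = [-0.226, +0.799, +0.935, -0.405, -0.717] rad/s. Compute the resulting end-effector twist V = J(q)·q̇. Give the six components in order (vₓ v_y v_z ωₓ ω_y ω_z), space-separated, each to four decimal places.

o_n = [-0.4806, 0.5361, -0.5439]
J₁: ẑ×o_n = [-0.5361, -0.4806, 0.0000], ω = ẑ
J2: z=[0.6820, 0.7314, 0.0000] o=[0.1755, -0.1637, 0.0000] → [-0.3978, 0.3710, 0.9571, 0.6820, 0.7314, 0.0000]
J3: z=[-0.4894, 0.4563, 0.7431] o=[-0.2049, 0.1911, -0.4684] → [-0.2909, -0.2418, -0.0431, -0.4894, 0.4563, 0.7431]
J4: z=[-0.8681, -0.1740, -0.4648] o=[-0.2273, -0.0445, -0.3384] → [0.3056, -0.0607, -0.5481, -0.8681, -0.1740, -0.4648]
J5: z=[-0.4848, 0.0962, 0.8693] o=[-0.2997, 0.6219, -0.4526] → [0.0658, -0.2015, 0.0590, -0.4848, 0.0962, 0.8693]
V = J·q̇ = [-0.6396, 0.3479, 0.9041, 0.7865, 1.0125, 0.0338]

-0.6396 0.3479 0.9041 0.7865 1.0125 0.0338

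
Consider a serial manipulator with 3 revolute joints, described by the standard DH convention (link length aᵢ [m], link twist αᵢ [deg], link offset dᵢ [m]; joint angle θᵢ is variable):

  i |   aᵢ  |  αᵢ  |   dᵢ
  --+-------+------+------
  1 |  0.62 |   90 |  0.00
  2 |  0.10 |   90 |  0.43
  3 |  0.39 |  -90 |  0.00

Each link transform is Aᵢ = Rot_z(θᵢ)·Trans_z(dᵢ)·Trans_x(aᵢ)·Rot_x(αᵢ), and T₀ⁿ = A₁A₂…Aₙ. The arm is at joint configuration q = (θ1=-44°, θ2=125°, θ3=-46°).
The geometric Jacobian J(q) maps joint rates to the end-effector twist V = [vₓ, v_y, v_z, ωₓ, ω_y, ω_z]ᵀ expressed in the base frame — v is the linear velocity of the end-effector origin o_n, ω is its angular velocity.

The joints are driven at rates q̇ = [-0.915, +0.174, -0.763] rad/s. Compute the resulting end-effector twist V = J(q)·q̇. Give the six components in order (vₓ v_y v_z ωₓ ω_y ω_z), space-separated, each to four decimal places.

o_n = [0.1891, -0.3904, 0.3038]
J₁: ẑ×o_n = [0.3904, 0.1891, -0.0000], ω = ẑ
J2: z=[-0.6947, -0.7193, 0.0000] o=[0.4460, -0.4307, 0.0000] → [-0.2186, 0.2111, -0.2127, -0.6947, -0.7193, 0.0000]
J3: z=[0.5892, -0.5690, 0.5736] o=[0.1060, -0.7002, 0.0819] → [-0.3039, -0.0831, 0.2298, 0.5892, -0.5690, 0.5736]
V = J·q̇ = [-0.1633, -0.0729, -0.2124, -0.5705, 0.3090, -1.3526]

-0.1633 -0.0729 -0.2124 -0.5705 0.3090 -1.3526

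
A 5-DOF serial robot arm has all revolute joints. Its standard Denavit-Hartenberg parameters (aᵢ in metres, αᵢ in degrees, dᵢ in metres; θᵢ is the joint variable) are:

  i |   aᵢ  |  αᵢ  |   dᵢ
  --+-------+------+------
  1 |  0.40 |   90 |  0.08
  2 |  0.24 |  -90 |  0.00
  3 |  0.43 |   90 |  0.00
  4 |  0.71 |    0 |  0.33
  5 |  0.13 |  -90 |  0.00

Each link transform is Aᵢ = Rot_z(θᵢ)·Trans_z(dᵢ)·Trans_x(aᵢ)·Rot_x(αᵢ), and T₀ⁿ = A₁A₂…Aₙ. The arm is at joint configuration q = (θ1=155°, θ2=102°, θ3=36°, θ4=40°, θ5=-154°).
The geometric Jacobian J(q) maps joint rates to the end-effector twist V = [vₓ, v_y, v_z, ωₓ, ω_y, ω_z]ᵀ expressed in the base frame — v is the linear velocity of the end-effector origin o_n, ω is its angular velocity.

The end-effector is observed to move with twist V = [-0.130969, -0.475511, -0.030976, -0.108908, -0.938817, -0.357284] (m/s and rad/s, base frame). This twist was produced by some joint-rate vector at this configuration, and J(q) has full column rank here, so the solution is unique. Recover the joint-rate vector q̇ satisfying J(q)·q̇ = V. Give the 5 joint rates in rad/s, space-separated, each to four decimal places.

0.5780 0.2770 0.4860 -0.8670 -0.5840

o_n = [0.0430, -0.3228, 1.1631]
J₁: ẑ×o_n = [0.3228, 0.0430, -0.0000], ω = ẑ
J2: z=[0.4226, 0.9063, 0.0000] o=[-0.3625, 0.1690, 0.0800] → [0.9816, -0.4577, -0.5754, 0.4226, 0.9063, 0.0000]
J3: z=[0.8865, -0.4134, -0.2079] o=[-0.3173, 0.1480, 0.3148] → [-0.4486, -0.8270, -0.2684, 0.8865, -0.4134, -0.2079]
J4: z=[0.4527, 0.6816, 0.5749] o=[-0.3586, -0.1117, 0.6550] → [0.4677, 0.0009, -0.3693, 0.4527, 0.6816, 0.5749]
J5: z=[0.4527, 0.6816, 0.5749] o=[0.1432, -0.4038, 1.1803] → [-0.0583, -0.0498, 0.1050, 0.4527, 0.6816, 0.5749]
q̇ = J⁺·V = [0.5780, 0.2770, 0.4860, -0.8670, -0.5840]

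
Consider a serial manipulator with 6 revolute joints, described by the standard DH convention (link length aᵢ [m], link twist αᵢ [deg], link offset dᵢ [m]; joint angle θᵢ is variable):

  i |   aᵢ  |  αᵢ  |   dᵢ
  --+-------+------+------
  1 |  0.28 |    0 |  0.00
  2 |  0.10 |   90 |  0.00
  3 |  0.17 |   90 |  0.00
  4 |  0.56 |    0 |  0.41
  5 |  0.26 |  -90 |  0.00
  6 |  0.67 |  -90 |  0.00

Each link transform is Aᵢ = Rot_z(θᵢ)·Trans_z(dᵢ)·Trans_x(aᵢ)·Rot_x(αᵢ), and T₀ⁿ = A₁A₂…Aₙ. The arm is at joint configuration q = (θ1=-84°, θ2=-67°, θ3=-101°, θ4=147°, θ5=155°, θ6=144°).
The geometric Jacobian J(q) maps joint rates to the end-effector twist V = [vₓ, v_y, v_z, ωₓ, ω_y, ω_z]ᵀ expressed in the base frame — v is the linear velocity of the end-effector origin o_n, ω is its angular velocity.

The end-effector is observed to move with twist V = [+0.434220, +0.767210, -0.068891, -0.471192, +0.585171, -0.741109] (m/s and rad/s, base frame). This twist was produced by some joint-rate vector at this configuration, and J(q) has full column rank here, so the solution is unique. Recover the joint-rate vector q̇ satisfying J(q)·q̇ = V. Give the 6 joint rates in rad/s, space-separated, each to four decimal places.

o_n = [-0.3831, 0.1152, 0.4440]
J₁: ẑ×o_n = [-0.1152, -0.3831, 0.0000], ω = ẑ
J2: z=[0.0000, 0.0000, 1.0000] o=[0.0293, -0.2785, 0.0000] → [-0.3936, -0.4123, 0.0000, 0.0000, 0.0000, 1.0000]
J3: z=[-0.4848, 0.8746, 0.0000] o=[-0.0582, -0.3269, 0.0000] → [0.3883, 0.2152, 0.0698, -0.4848, 0.8746, 0.0000]
J4: z=[0.8586, 0.4759, 0.1908] o=[-0.0298, -0.3112, -0.1669] → [0.2093, -0.5918, 0.5342, 0.8586, 0.4759, 0.1908]
J5: z=[0.8586, 0.4759, 0.1908] o=[0.0959, 0.1072, 0.3724] → [0.0325, -0.1528, 0.2348, 0.8586, 0.4759, 0.1908]
J6: z=[-0.1154, 0.5419, -0.8325] o=[0.2258, -0.0729, 0.2371] → [0.2686, 0.5308, 0.3083, -0.1154, 0.5419, -0.8325]
q̇ = J⁺·V = [0.2620, -0.6680, 0.5500, -0.5790, 0.3890, 0.3590]

0.2620 -0.6680 0.5500 -0.5790 0.3890 0.3590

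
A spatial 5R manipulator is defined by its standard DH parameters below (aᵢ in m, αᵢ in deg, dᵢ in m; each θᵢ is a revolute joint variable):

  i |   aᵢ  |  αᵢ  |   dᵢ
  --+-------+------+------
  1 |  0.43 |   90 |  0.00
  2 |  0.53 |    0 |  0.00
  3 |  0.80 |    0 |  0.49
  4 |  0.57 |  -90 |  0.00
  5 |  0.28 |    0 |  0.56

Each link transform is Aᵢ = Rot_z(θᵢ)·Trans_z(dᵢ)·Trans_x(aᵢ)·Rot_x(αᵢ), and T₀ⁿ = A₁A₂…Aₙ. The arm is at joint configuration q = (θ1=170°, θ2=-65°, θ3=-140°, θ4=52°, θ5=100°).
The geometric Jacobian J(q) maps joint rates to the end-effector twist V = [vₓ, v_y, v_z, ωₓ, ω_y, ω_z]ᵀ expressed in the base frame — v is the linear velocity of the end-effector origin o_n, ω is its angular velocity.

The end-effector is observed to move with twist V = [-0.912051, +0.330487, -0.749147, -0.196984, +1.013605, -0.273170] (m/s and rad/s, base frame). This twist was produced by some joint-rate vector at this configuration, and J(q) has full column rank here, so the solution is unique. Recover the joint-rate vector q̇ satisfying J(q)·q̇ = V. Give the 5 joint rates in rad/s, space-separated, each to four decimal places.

o_n = [0.3143, 0.1621, -0.8779]
J₁: ẑ×o_n = [-0.1621, 0.3143, 0.0000], ω = ẑ
J2: z=[0.1736, 0.9848, 0.0000] o=[-0.4235, 0.0747, 0.0000] → [-0.8646, 0.1524, -0.7114, 0.1736, 0.9848, 0.0000]
J3: z=[0.1736, 0.9848, 0.0000] o=[-0.6441, 0.1136, -0.4803] → [-0.3915, 0.0690, -0.9354, 0.1736, 0.9848, 0.0000]
J4: z=[0.1736, 0.9848, 0.0000] o=[0.1551, 0.4702, -0.1422] → [-0.7245, 0.1277, -0.2103, 0.1736, 0.9848, 0.0000]
J5: z=[-0.4471, 0.0788, -0.8910] o=[0.6552, 0.3820, -0.4010] → [-0.2335, 0.0905, 0.1252, -0.4471, 0.0788, -0.8910]
q̇ = J⁺·V = [0.4530, 0.6690, 0.4320, -0.1370, 0.8150]

0.4530 0.6690 0.4320 -0.1370 0.8150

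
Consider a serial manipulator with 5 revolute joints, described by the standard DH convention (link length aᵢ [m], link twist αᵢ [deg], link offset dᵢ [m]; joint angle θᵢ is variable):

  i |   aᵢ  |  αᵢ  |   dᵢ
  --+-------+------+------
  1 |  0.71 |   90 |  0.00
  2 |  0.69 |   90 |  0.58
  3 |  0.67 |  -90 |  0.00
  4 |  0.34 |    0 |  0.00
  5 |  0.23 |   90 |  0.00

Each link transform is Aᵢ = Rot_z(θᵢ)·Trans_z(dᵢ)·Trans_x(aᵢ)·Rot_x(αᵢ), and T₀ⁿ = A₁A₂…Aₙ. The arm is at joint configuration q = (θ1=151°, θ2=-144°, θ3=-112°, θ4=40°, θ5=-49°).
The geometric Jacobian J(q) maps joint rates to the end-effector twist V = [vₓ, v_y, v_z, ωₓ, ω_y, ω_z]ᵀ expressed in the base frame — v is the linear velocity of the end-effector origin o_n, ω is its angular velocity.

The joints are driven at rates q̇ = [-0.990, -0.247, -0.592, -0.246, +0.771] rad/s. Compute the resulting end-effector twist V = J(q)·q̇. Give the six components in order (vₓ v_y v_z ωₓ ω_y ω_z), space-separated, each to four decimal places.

o_n = [-0.7726, -0.1358, -0.2984]
J₁: ẑ×o_n = [0.1358, -0.7726, 0.0000], ω = ẑ
J2: z=[0.4848, 0.8746, 0.0000] o=[-0.6210, 0.3442, 0.0000] → [-0.2610, 0.1447, -0.1001, 0.4848, 0.8746, 0.0000]
J3: z=[0.5141, -0.2850, 0.8090] o=[0.1484, 0.5809, -0.4056] → [0.5492, -0.8003, -0.6309, 0.5141, -0.2850, 0.8090]
J4: z=[0.4744, -0.6913, -0.5450] o=[-0.3303, 0.1360, -0.2580] → [-0.1202, 0.2602, -0.4347, 0.4744, -0.6913, -0.5450]
J5: z=[0.4744, -0.6913, -0.5450] o=[-0.6288, 0.0253, -0.3775] → [-0.1425, 0.0408, -0.1759, 0.4744, -0.6913, -0.5450]
V = J·q̇ = [-0.4754, 1.1704, 0.3696, -0.1750, -0.4103, -1.7551]

-0.4754 1.1704 0.3696 -0.1750 -0.4103 -1.7551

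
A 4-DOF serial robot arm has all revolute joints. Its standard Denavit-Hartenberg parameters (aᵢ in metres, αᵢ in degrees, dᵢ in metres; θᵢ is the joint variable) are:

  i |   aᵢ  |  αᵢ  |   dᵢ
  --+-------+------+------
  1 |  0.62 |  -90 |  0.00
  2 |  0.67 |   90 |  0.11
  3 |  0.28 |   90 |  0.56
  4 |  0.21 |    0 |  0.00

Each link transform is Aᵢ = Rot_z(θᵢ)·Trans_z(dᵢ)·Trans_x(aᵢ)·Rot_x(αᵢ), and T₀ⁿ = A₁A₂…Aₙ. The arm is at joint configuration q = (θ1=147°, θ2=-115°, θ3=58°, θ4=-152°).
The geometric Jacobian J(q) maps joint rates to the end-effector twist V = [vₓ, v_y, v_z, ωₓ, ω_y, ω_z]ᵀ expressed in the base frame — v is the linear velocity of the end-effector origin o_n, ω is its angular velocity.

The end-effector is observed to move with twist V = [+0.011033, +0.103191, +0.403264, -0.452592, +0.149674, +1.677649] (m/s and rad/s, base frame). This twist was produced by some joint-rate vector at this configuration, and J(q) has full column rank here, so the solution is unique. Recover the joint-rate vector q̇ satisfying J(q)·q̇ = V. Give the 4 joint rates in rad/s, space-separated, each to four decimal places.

0.9770 0.3960 -0.7140 0.5190

o_n = [-0.0176, -0.2154, 0.4576]
J₁: ẑ×o_n = [0.2154, -0.0176, 0.0000], ω = ẑ
J2: z=[-0.5446, -0.8387, 0.0000] o=[-0.5200, 0.3377, 0.0000] → [-0.3838, 0.2493, 0.7225, -0.5446, -0.8387, 0.0000]
J3: z=[0.7601, -0.4936, -0.4226] o=[-0.3424, 0.0912, 0.6072] → [-0.0557, -0.0236, -0.0727, 0.7601, -0.4936, -0.4226]
J4: z=[0.5892, 0.2492, 0.7686] o=[0.0065, -0.4185, 0.5050] → [-0.1680, 0.0094, 0.1257, 0.5892, 0.2492, 0.7686]
q̇ = J⁺·V = [0.9770, 0.3960, -0.7140, 0.5190]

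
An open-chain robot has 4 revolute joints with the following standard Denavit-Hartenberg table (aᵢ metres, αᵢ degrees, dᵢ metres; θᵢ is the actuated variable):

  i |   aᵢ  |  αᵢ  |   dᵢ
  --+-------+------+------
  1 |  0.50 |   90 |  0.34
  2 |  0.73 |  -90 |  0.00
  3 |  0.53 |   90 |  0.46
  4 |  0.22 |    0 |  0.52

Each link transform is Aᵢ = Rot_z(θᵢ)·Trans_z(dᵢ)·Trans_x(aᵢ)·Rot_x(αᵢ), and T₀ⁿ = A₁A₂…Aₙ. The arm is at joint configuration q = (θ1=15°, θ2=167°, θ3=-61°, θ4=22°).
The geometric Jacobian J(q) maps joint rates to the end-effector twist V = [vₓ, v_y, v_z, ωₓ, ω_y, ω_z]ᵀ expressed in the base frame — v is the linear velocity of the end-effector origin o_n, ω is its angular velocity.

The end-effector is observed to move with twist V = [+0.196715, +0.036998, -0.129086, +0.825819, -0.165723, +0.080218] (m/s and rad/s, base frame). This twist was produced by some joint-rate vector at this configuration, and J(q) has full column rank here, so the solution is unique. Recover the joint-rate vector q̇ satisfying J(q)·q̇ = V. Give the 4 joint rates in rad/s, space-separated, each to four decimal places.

o_n = [0.0026, -0.9249, -0.0466]
J₁: ẑ×o_n = [0.9249, 0.0026, -0.0000], ω = ẑ
J2: z=[0.2588, -0.9659, 0.0000] o=[0.4830, 0.1294, 0.3400] → [0.3734, 0.1000, -0.7369, 0.2588, -0.9659, 0.0000]
J3: z=[-0.2173, -0.0582, -0.9744] o=[-0.2041, -0.0547, 0.5042] → [-0.8158, -0.3211, 0.2011, -0.2173, -0.0582, -0.9744]
J4: z=[0.9486, -0.2477, -0.1967] o=[-0.4259, -0.5940, 0.1138] → [-0.0254, 0.0678, -0.2077, 0.9486, -0.2477, -0.1967]
q̇ = J⁺·V = [0.3140, -0.0630, 0.0580, 0.9010]

0.3140 -0.0630 0.0580 0.9010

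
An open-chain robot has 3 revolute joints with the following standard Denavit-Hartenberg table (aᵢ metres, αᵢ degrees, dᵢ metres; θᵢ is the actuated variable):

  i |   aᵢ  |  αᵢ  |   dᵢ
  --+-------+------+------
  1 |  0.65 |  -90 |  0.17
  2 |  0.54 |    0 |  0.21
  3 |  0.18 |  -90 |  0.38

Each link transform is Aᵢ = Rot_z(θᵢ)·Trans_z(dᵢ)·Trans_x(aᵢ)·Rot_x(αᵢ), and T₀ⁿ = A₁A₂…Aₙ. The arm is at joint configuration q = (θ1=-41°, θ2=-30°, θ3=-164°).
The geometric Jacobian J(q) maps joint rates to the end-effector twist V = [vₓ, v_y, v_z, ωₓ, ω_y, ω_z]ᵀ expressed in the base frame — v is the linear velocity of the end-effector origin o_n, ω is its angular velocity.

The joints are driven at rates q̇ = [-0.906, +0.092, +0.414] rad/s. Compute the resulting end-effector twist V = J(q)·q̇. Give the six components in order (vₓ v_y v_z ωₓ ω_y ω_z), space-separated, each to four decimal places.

o_n = [1.0988, -0.1734, 0.3965]
J₁: ẑ×o_n = [0.1734, 1.0988, -0.0000], ω = ẑ
J2: z=[0.6561, 0.7547, 0.0000] o=[0.4906, -0.4264, 0.1700] → [0.1709, -0.1486, -0.2930, 0.6561, 0.7547, 0.0000]
J3: z=[0.6561, 0.7547, 0.0000] o=[0.9813, -0.5748, 0.4400] → [-0.0329, 0.0286, 0.1747, 0.6561, 0.7547, 0.0000]
V = J·q̇ = [-0.1550, -0.9973, 0.0454, 0.3320, 0.3819, -0.9060]

-0.1550 -0.9973 0.0454 0.3320 0.3819 -0.9060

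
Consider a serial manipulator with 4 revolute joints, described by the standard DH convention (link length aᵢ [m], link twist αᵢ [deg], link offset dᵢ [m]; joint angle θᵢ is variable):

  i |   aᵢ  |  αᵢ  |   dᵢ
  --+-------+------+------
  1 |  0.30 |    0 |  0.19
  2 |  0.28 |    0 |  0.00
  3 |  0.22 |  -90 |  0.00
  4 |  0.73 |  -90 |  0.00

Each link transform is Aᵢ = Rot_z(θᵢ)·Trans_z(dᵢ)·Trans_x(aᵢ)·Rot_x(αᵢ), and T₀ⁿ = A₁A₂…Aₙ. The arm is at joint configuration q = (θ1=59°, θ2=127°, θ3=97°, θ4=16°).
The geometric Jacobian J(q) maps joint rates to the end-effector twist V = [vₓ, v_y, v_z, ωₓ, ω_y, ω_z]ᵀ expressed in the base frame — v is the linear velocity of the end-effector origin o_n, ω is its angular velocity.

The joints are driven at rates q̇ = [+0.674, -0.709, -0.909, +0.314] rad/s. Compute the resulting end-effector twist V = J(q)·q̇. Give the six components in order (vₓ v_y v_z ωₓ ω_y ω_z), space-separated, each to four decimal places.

-1.0364 -0.0203 -0.2203 0.3060 0.0706 -0.9440

o_n = [0.0834, -0.6702, -0.0112]
J₁: ẑ×o_n = [0.6702, 0.0834, -0.0000], ω = ẑ
J2: z=[0.0000, 0.0000, 1.0000] o=[0.1545, 0.2572, 0.1900] → [0.9274, -0.0711, 0.0000, 0.0000, 0.0000, 1.0000]
J3: z=[0.0000, 0.0000, 1.0000] o=[-0.1240, 0.2279, 0.1900] → [0.8981, 0.2073, -0.0000, 0.0000, 0.0000, 1.0000]
J4: z=[0.9744, 0.2250, 0.0000] o=[-0.0745, 0.0135, 0.1900] → [-0.0453, 0.1961, -0.7017, 0.9744, 0.2250, 0.0000]
V = J·q̇ = [-1.0364, -0.0203, -0.2203, 0.3060, 0.0706, -0.9440]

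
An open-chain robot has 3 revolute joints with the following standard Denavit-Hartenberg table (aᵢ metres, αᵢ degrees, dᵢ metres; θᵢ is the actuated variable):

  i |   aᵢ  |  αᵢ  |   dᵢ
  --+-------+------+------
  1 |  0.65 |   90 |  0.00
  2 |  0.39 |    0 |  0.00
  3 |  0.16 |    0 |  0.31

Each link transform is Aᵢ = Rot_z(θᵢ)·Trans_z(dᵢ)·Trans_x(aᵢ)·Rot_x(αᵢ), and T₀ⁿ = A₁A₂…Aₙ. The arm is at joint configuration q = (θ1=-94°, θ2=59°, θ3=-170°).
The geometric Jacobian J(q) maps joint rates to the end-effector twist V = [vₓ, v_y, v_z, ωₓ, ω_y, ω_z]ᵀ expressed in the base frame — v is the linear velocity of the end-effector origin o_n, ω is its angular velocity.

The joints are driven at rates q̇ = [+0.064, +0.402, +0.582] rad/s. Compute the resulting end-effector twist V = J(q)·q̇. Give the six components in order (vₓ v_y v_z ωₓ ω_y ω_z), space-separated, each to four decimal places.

o_n = [-0.3646, -0.7700, 0.1849]
J₁: ẑ×o_n = [0.7700, -0.3646, 0.0000], ω = ẑ
J2: z=[-0.9976, 0.0698, 0.0000] o=[-0.0453, -0.6484, 0.0000] → [0.0129, 0.1845, 0.1435, -0.9976, 0.0698, 0.0000]
J3: z=[-0.9976, 0.0698, 0.0000] o=[-0.0594, -0.8488, 0.3343] → [-0.0104, -0.1490, -0.0573, -0.9976, 0.0698, 0.0000]
V = J·q̇ = [0.0484, -0.0359, 0.0243, -0.9816, 0.0686, 0.0640]

0.0484 -0.0359 0.0243 -0.9816 0.0686 0.0640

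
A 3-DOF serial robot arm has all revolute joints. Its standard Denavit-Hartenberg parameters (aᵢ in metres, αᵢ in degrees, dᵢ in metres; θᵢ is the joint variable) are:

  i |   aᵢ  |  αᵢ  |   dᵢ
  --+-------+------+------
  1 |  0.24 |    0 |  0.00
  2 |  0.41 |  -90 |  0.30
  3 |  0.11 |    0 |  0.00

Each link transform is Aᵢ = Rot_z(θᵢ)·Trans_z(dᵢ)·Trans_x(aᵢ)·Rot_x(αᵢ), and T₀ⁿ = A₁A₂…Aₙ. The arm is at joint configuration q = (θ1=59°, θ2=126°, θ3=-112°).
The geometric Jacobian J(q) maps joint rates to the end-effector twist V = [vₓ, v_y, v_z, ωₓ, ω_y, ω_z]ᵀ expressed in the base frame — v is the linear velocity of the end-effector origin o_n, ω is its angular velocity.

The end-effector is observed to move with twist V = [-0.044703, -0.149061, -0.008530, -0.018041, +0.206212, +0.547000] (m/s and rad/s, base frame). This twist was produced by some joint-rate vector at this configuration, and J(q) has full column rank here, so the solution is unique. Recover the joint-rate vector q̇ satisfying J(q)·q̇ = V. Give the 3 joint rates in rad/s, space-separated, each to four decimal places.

0.4050 0.1420 -0.2070

o_n = [-0.2438, 0.1736, 0.4020]
J₁: ẑ×o_n = [-0.1736, -0.2438, 0.0000], ω = ẑ
J2: z=[0.0000, 0.0000, 1.0000] o=[0.1236, 0.2057, 0.0000] → [0.0321, -0.3674, 0.0000, 0.0000, 0.0000, 1.0000]
J3: z=[0.0872, -0.9962, 0.0000] o=[-0.2848, 0.1700, 0.3000] → [-0.1016, -0.0089, 0.0412, 0.0872, -0.9962, 0.0000]
q̇ = J⁺·V = [0.4050, 0.1420, -0.2070]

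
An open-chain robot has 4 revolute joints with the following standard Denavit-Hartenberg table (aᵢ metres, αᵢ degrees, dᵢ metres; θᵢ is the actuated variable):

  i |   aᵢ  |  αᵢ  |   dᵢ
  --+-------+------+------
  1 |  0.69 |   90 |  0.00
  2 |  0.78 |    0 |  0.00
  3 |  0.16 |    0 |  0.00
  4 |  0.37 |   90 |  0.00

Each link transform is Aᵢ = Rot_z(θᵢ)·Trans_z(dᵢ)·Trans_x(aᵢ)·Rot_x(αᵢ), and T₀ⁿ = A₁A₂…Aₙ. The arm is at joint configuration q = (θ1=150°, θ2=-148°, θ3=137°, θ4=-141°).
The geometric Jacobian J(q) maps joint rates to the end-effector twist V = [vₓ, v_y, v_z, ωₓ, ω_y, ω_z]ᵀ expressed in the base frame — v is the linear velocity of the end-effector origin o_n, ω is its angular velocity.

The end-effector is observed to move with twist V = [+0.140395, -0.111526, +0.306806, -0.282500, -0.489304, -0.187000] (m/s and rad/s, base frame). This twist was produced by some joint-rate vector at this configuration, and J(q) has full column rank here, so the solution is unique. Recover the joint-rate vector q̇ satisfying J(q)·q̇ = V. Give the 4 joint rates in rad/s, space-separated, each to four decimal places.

-0.1870 -0.1900 0.1680 -0.5430

o_n = [0.1222, -0.0706, -0.6176]
J₁: ẑ×o_n = [0.0706, 0.1222, -0.0000], ω = ẑ
J2: z=[0.5000, 0.8660, 0.0000] o=[-0.5976, 0.3450, 0.0000] → [-0.5348, 0.3088, -0.8311, 0.5000, 0.8660, 0.0000]
J3: z=[0.5000, 0.8660, 0.0000] o=[-0.0247, 0.0143, -0.4133] → [-0.1769, 0.1021, -0.1696, 0.5000, 0.8660, 0.0000]
J4: z=[0.5000, 0.8660, 0.0000] o=[-0.1607, 0.0928, -0.4439] → [-0.1504, 0.0869, -0.3267, 0.5000, 0.8660, 0.0000]
q̇ = J⁺·V = [-0.1870, -0.1900, 0.1680, -0.5430]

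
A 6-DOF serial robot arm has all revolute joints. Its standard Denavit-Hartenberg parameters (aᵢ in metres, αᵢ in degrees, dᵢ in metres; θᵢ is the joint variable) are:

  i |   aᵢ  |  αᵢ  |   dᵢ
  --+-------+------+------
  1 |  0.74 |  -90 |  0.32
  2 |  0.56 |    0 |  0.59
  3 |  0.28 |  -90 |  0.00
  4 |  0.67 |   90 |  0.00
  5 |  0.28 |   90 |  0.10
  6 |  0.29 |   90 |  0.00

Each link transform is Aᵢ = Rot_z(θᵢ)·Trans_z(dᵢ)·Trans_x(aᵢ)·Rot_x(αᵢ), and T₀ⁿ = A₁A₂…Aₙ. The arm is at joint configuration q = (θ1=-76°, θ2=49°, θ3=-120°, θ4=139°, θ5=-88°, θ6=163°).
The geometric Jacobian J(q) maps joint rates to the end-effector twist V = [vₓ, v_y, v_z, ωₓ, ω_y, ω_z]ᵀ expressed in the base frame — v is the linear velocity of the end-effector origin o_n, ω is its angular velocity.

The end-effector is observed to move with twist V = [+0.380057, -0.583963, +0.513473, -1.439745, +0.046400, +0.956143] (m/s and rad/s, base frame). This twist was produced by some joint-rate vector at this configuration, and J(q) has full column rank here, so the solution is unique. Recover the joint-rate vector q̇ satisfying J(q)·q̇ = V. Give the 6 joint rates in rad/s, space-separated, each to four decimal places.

0.3290 -0.9450 -0.5640 -0.5610 0.2120 0.4320

o_n = [0.2697, -1.0364, -0.2006]
J₁: ẑ×o_n = [1.0364, 0.2697, -0.0000], ω = ẑ
J2: z=[0.9703, 0.2419, 0.0000] o=[0.1790, -0.7180, 0.3200] → [-0.1259, 0.5051, -0.3308, 0.9703, 0.2419, 0.0000]
J3: z=[0.9703, 0.2419, 0.0000] o=[0.8404, -0.9318, -0.1026] → [-0.0237, 0.0950, 0.0365, 0.9703, 0.2419, 0.0000]
J4: z=[0.2287, -0.9174, -0.3256] o=[0.8624, -1.0202, 0.1621] → [0.3275, 0.2759, -0.5475, 0.2287, -0.9174, -0.3256]
J5: z=[-0.6806, -0.3898, 0.6203] o=[0.3961, -0.9668, -0.3160] → [-0.0018, 0.0001, -0.0019, -0.6806, -0.3898, 0.6203]
J6: z=[0.6876, -0.0476, 0.7245] o=[0.2572, -0.7483, -0.1698] → [0.2102, 0.0301, -0.1975, 0.6876, -0.0476, 0.7245]
q̇ = J⁺·V = [0.3290, -0.9450, -0.5640, -0.5610, 0.2120, 0.4320]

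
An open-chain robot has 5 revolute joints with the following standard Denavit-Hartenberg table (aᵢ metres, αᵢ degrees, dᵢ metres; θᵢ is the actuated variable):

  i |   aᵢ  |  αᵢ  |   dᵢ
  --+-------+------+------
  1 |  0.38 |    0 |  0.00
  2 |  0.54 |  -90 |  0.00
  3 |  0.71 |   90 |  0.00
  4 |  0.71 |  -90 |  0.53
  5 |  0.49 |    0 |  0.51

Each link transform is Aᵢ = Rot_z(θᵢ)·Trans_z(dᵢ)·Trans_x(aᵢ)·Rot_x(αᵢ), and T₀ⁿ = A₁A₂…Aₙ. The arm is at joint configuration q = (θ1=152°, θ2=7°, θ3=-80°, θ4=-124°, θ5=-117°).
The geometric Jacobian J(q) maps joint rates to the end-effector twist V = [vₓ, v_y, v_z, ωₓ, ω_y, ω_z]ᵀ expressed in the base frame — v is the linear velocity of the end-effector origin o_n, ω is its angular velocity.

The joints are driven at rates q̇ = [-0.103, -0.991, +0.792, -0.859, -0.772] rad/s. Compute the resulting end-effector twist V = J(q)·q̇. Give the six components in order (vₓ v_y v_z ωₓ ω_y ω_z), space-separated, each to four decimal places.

o_n = [0.1566, 0.7279, 1.0150]
J₁: ẑ×o_n = [-0.7279, 0.1566, 0.0000], ω = ẑ
J2: z=[0.0000, 0.0000, 1.0000] o=[-0.3355, 0.1784, 0.0000] → [-0.5495, 0.4922, 0.0000, 0.0000, 0.0000, 1.0000]
J3: z=[-0.3584, -0.9336, 0.0000] o=[-0.8397, 0.3719, 0.0000] → [-0.9475, 0.3637, 0.8025, -0.3584, -0.9336, 0.0000]
J4: z=[0.9194, -0.3529, 0.1736] o=[-0.9548, 0.4161, 0.6992] → [-0.1656, -0.0973, 0.6789, 0.9194, -0.3529, 0.1736]
J5: z=[0.0660, 0.5736, 0.8164] o=[-0.1922, 0.7539, 0.4003] → [0.3738, 0.2442, -0.2018, 0.0660, 0.5736, 0.8164]
V = J·q̇ = [-0.2773, -0.3207, 0.2082, -1.1245, -0.8791, -1.8735]

-0.2773 -0.3207 0.2082 -1.1245 -0.8791 -1.8735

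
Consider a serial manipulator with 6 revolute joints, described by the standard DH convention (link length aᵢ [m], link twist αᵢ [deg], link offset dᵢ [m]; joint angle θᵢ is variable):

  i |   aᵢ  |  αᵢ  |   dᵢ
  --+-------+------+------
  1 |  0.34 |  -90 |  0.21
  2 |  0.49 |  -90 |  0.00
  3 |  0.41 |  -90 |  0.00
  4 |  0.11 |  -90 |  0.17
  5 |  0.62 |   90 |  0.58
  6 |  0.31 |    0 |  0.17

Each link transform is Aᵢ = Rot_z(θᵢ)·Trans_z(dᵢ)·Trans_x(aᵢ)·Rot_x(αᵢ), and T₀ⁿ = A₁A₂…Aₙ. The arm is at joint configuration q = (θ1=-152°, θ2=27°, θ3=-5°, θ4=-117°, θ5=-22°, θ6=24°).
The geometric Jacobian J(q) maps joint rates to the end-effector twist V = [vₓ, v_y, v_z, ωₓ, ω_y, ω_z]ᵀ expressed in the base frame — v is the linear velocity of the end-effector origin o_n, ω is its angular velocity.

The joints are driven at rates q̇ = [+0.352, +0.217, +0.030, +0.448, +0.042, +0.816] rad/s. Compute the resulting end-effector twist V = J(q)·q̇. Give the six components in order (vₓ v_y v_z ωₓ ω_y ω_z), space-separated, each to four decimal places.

o_n = [-1.0725, 0.1181, -1.3145]
J₁: ẑ×o_n = [-0.1181, -1.0725, 0.0000], ω = ẑ
J2: z=[0.4695, -0.8829, 0.0000] o=[-0.3002, -0.1596, 0.2100] → [1.3461, 0.7157, -0.5515, 0.4695, -0.8829, 0.0000]
J3: z=[0.4008, 0.2131, -0.8910] o=[-0.6857, -0.3646, -0.0125] → [0.1526, 0.8666, 0.2760, 0.4008, 0.2131, -0.8910]
J4: z=[-0.5363, 0.8431, -0.0396] o=[-0.9902, -0.5670, -0.1979] → [-0.9144, -0.5955, -0.2980, -0.5363, 0.8431, -0.0396]
J5: z=[-0.4799, -0.3431, -0.8075] o=[-1.0050, -0.3781, -0.2694] → [0.7593, -0.4470, -0.2613, -0.4799, -0.3431, -0.8075]
J6: z=[-0.7573, 0.6266, 0.1838] o=[-1.0087, -0.1433, -1.0852] → [-0.1917, -0.1854, -0.1580, -0.7573, 0.6266, 0.1838]
V = J·q̇ = [-0.2791, -0.6331, -0.3848, -0.7645, 0.6894, 0.4236]

-0.2791 -0.6331 -0.3848 -0.7645 0.6894 0.4236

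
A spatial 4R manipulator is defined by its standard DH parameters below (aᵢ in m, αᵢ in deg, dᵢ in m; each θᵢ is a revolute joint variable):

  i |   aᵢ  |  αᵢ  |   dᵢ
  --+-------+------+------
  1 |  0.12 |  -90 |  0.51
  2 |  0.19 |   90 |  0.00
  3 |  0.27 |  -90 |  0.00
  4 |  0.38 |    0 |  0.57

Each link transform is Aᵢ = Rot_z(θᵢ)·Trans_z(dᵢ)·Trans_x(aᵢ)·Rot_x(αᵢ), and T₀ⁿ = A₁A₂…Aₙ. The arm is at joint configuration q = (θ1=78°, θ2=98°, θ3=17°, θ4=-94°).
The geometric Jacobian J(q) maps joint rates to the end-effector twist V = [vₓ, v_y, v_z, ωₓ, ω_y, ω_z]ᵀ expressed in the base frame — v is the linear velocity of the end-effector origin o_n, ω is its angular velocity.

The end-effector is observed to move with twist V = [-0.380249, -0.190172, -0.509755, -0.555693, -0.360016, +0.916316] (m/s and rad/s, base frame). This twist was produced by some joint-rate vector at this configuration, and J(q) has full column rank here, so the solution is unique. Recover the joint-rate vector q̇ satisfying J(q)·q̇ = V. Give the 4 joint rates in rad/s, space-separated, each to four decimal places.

o_n = [-0.5072, 0.5778, 0.2035]
J₁: ẑ×o_n = [-0.5778, -0.5072, 0.0000], ω = ẑ
J2: z=[-0.9781, 0.2079, 0.0000] o=[0.0249, 0.1174, 0.5100] → [-0.0637, -0.2998, -0.3397, -0.9781, 0.2079, 0.0000]
J3: z=[0.2059, 0.9686, -0.1392] o=[0.0195, 0.0915, 0.3218] → [-0.0469, 0.0977, 0.6103, 0.2059, 0.9686, -0.1392]
J4: z=[-0.9269, 0.2386, 0.2895] o=[-0.0652, 0.0728, 0.0662] → [-0.1134, -0.0006, -0.3627, -0.9269, 0.2386, 0.2895]
q̇ = J⁺·V = [0.5580, -0.4790, -0.5130, 0.9910]

0.5580 -0.4790 -0.5130 0.9910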